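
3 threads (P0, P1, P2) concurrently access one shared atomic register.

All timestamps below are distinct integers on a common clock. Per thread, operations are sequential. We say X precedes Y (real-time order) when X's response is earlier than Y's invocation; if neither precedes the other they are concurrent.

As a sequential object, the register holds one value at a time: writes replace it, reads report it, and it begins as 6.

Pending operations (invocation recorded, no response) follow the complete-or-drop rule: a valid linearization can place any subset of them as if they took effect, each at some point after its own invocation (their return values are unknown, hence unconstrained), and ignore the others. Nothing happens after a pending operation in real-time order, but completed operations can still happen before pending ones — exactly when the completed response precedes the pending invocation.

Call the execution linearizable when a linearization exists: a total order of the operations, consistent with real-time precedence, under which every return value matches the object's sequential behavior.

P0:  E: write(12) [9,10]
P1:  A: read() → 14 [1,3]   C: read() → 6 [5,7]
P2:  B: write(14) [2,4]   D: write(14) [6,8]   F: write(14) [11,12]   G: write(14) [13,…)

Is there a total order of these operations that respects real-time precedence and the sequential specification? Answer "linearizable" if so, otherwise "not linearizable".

not linearizable

prefix check: 1..6 passes, 1..7 fails once C's time-7 response joins
the 3 completed operations admit 2 real-time orders; each fails the atomic register replay
completion choices over the 1 pending operation (D) were checked; none helps
for example A, B, C (pending dropped) fails at step 1: A read() → 14 is not legal there
for example B, A, C (pending dropped) fails at step 3: C read() → 6 is not legal there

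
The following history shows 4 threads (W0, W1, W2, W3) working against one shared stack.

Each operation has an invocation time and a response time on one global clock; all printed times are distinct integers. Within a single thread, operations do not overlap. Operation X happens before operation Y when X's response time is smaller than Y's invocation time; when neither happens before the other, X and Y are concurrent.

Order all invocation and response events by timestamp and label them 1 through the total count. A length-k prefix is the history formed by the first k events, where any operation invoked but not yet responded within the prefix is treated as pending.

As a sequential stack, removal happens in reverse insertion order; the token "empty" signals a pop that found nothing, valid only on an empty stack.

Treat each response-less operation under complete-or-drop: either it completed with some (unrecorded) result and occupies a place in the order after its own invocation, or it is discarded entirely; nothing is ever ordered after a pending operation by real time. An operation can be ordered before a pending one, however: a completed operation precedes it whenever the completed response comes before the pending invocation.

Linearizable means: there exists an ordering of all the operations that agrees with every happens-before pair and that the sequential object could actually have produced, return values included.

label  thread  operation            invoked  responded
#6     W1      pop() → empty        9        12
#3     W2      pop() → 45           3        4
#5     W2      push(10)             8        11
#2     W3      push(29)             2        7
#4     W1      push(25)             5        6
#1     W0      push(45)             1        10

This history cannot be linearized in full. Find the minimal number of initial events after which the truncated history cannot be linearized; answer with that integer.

one valid order for events 1..11 is #1, #3, #2, #4, #5:
step 1: #1 push(45) — stack <45>
step 2: #3 pop() → 45 — stack <>
step 3: #2 push(29) — stack <29>
step 4: #4 push(25) — stack <29,25>
step 5: #5 push(10) — stack <29,25,10>
at event 12 (#6's time-12 response) nothing linearizes any more
for example #1, #2, #3, #4, #5, #6 fails at step 3: #3 pop() → 45 is not legal there
for example #1, #2, #3, #4, #6, #5 fails at step 3: #3 pop() → 45 is not legal there

12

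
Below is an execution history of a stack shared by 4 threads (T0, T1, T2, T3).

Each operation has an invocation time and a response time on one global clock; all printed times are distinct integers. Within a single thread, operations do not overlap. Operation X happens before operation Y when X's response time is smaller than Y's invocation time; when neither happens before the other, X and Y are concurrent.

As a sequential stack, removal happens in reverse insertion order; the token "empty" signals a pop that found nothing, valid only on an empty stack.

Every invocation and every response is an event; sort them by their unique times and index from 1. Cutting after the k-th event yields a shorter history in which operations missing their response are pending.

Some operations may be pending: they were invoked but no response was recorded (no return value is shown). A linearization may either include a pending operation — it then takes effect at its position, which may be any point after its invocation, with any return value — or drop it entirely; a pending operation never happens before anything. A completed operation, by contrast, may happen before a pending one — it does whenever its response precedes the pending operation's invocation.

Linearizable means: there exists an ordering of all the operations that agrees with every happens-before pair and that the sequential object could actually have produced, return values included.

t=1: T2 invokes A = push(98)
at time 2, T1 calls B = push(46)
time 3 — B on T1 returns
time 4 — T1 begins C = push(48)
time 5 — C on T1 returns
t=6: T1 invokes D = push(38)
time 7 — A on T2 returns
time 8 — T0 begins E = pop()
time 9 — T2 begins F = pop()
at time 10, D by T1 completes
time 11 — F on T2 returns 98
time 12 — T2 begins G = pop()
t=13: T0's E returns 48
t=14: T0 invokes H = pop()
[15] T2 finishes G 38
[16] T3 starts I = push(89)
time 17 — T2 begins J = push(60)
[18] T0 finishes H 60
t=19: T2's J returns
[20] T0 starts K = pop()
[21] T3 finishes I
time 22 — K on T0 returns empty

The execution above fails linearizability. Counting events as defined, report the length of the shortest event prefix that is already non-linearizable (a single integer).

22

one valid order for events 1..21 is B, A, C, E, F, D, G, I, J, H:
step 1: B push(46) — stack <46>
step 2: A push(98) — stack <46,98>
step 3: C push(48) — stack <46,98,48>
step 4: E pop() → 48 — stack <46,98>
step 5: F pop() → 98 — stack <46>
step 6: D push(38) — stack <46,38>
step 7: G pop() → 38 — stack <46>
step 8: I push(89) — stack <46,89>
step 9: J push(60) — stack <46,89,60>
step 10: H pop() → 60 — stack <46,89>
include event 22 — K responding at 22 — and every candidate order breaks
e.g. A, B, C, D, E, F, G, H, I, J, K: illegal at step 5, since E pop() → 48 cannot apply there
e.g. A, B, C, D, E, F, G, H, J, I, K: illegal at step 5, since E pop() → 48 cannot apply there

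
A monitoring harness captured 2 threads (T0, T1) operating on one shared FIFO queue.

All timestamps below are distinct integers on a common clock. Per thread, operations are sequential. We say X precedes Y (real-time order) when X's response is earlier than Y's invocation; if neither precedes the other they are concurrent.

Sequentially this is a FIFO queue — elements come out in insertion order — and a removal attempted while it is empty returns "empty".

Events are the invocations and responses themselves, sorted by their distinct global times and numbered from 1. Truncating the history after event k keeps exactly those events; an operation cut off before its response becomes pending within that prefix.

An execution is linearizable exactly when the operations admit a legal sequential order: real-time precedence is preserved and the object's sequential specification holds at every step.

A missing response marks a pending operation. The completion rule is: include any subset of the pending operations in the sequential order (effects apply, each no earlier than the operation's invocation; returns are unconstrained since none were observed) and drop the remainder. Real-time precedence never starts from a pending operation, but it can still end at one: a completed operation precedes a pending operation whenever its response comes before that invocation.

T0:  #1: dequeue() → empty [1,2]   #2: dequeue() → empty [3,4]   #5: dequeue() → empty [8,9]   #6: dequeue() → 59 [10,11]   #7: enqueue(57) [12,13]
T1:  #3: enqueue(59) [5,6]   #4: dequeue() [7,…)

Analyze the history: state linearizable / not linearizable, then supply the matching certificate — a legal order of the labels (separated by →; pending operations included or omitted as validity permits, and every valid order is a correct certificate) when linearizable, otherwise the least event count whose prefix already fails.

not linearizable — minimal violating prefix: 11 events

cut after 10 events: linearizable; cut after 11 events (#6 responds, time 11): not linearizable
a single order respects real time; the 5 completed FIFO queue operations fail replay along it
no escape via the 1 pending operation (#4): every completion choice fails
sample order #1, #2, #3, #5, #6 (pending dropped) stalls at step 4 — #5 dequeue() → empty has no legal effect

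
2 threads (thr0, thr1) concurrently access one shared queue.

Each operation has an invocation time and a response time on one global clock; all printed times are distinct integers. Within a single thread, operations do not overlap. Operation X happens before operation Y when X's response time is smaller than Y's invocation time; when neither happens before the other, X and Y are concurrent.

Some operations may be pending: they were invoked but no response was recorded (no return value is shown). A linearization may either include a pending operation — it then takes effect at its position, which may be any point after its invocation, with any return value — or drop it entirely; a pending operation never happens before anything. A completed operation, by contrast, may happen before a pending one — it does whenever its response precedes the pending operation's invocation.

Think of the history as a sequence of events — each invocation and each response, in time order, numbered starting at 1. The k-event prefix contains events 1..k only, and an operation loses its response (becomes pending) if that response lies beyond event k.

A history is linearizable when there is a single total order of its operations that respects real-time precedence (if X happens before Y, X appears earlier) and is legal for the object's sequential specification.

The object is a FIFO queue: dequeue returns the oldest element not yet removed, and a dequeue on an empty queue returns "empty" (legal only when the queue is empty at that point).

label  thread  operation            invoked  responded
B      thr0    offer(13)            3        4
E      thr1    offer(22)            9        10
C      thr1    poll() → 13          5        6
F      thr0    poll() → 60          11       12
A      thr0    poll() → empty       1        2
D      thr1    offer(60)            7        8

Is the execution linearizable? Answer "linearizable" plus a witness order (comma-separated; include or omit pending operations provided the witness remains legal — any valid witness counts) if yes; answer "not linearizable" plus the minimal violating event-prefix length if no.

linearizable — witness: A, B, C, D, E, F

1. A poll() → empty, leaving queue <>
2. B offer(13), leaving queue <13>
3. C poll() → 13, leaving queue <>
4. D offer(60), leaving queue <60>
5. E offer(22), leaving queue <60,22>
6. F poll() → 60, leaving queue <22>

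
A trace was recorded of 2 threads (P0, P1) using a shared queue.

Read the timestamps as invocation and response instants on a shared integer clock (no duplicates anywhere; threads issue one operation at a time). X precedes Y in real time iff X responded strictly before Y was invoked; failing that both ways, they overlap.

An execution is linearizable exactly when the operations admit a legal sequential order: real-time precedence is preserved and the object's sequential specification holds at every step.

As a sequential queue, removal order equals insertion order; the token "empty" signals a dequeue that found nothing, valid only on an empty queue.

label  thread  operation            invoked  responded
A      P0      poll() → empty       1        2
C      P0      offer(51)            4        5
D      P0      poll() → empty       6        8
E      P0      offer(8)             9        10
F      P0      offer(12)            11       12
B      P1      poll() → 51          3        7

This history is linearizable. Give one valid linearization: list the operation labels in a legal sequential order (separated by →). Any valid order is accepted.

A → C → B → D → E → F

after step 1 (A poll() → empty): queue <>
after step 2 (C offer(51)): queue <51>
after step 3 (B poll() → 51): queue <>
after step 4 (D poll() → empty): queue <>
after step 5 (E offer(8)): queue <8>
after step 6 (F offer(12)): queue <8,12>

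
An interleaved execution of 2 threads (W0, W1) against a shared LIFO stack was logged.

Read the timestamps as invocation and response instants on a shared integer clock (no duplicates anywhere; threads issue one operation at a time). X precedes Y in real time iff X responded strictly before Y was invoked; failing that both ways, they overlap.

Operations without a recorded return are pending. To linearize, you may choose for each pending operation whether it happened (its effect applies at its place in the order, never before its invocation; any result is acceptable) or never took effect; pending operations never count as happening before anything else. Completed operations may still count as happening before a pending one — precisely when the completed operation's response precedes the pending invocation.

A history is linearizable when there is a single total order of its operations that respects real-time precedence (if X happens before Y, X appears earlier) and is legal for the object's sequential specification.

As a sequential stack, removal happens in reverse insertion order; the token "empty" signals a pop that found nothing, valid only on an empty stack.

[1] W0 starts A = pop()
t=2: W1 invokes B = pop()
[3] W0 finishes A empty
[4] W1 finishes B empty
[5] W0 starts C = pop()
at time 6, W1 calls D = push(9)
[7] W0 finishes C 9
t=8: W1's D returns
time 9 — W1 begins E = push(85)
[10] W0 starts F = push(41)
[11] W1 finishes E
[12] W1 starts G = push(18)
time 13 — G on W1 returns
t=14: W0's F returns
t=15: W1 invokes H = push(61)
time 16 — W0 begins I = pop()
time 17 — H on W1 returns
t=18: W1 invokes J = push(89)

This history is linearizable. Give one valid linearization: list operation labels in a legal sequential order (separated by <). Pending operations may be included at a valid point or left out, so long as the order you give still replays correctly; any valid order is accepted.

A < B < D < C < E < F < G < H

1. A pop() → empty, leaving stack <>
2. B pop() → empty, leaving stack <>
3. D push(9), leaving stack <9>
4. C pop() → 9, leaving stack <>
5. E push(85), leaving stack <85>
6. F push(41), leaving stack <85,41>
7. G push(18), leaving stack <85,41,18>
8. H push(61), leaving stack <85,41,18,61>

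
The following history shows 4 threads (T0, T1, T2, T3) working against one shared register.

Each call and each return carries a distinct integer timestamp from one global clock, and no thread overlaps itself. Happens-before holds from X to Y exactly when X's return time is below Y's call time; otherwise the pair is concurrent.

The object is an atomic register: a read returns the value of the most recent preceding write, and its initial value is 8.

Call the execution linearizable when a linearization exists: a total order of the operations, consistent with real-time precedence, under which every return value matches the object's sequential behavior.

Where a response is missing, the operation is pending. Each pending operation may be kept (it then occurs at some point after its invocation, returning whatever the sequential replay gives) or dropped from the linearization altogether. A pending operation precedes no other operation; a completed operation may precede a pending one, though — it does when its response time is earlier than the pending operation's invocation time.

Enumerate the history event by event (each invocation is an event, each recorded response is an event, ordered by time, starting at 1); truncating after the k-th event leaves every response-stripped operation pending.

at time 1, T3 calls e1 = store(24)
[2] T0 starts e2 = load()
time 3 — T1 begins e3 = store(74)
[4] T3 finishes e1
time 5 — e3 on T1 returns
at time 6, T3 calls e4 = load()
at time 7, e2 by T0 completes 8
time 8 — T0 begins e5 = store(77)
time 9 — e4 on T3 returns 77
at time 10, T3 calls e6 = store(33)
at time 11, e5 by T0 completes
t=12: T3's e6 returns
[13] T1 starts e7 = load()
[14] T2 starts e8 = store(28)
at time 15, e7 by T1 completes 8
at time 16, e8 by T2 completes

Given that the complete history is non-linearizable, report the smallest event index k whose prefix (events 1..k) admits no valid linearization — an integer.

15

events 1..14 are still linearizable — one witness is e2, e1, e3, e5, e4, e6:
1. e2 load() → 8, leaving value 8
2. e1 store(24), leaving value 24
3. e3 store(74), leaving value 74
4. e5 store(77), leaving value 77
5. e4 load() → 77, leaving value 77
6. e6 store(33), leaving value 33
with event 15 included (e7 responding at time 15), all real-time-consistent orders fail
completion choices over the 1 pending operation (e8) were checked; none helps
sample order e1, e2, e3, e4, e5, e6, e7 (pending dropped) stalls at step 2 — e2 load() → 8 has no legal effect
sample order e1, e2, e3, e4, e6, e5, e7 (pending dropped) stalls at step 2 — e2 load() → 8 has no legal effect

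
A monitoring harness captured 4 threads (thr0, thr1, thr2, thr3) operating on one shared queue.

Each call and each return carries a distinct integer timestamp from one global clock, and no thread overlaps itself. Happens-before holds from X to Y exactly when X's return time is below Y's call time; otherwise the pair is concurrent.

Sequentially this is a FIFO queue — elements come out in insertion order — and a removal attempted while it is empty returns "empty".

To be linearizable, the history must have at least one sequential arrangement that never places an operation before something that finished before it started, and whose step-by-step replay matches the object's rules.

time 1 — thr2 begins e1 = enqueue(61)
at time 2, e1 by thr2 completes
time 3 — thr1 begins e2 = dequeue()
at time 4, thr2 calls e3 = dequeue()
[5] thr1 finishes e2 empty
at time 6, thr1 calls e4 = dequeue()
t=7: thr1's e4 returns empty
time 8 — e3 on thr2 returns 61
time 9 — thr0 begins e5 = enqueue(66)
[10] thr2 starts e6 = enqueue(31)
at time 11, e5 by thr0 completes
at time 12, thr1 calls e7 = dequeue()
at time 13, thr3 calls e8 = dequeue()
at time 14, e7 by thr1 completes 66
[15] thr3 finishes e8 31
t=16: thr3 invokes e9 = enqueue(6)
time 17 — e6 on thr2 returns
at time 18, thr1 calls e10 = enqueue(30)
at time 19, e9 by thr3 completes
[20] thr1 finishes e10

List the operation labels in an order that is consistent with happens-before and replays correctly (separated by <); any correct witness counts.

e1 < e3 < e2 < e4 < e5 < e6 < e7 < e8 < e9 < e10

1. e1 enqueue(61), leaving queue <61>
2. e3 dequeue() → 61, leaving queue <>
3. e2 dequeue() → empty, leaving queue <>
4. e4 dequeue() → empty, leaving queue <>
5. e5 enqueue(66), leaving queue <66>
6. e6 enqueue(31), leaving queue <66,31>
7. e7 dequeue() → 66, leaving queue <31>
8. e8 dequeue() → 31, leaving queue <>
9. e9 enqueue(6), leaving queue <6>
10. e10 enqueue(30), leaving queue <6,30>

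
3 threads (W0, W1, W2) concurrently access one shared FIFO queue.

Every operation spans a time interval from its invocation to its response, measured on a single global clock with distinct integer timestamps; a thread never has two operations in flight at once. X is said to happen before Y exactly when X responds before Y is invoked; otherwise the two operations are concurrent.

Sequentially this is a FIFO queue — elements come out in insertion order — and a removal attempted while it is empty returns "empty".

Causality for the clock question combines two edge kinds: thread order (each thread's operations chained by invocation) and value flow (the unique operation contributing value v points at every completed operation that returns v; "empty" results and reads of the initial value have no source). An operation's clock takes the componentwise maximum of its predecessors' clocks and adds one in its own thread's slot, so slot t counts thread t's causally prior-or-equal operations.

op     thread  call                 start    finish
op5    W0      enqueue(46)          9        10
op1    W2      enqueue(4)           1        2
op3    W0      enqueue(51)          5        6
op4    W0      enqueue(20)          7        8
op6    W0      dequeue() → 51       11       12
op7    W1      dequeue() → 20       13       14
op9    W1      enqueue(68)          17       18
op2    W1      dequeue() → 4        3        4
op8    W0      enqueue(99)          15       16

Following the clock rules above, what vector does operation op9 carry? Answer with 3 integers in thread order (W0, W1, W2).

invoked at 1, op1 has no predecessors; its own W2 bump gives (0, 0, 1)
invoked at 5, op3 has no predecessors; its own W0 bump gives (1, 0, 0)
merge at op2 (invoked 3): VC(op1)=(0, 0, 1), own-thread bump on W1 → (0, 1, 1)
merge at op4 (invoked 7): VC(op3)=(1, 0, 0), own-thread bump on W0 → (2, 0, 0)
merge at op5 (invoked 9): VC(op4)=(2, 0, 0), own-thread bump on W0 → (3, 0, 0)
merge at op6 (invoked 11): VC(op3)=(1, 0, 0), VC(op5)=(3, 0, 0), own-thread bump on W0 → (4, 0, 0)
merge at op7 (invoked 13): VC(op2)=(0, 1, 1), VC(op4)=(2, 0, 0), own-thread bump on W1 → (2, 2, 1)
merge at op8 (invoked 15): VC(op6)=(4, 0, 0), own-thread bump on W0 → (5, 0, 0)
merge at op9 (invoked 17): VC(op7)=(2, 2, 1), own-thread bump on W1 → (2, 3, 1)
target: VC(op9) = (2, 3, 1)

(2, 3, 1)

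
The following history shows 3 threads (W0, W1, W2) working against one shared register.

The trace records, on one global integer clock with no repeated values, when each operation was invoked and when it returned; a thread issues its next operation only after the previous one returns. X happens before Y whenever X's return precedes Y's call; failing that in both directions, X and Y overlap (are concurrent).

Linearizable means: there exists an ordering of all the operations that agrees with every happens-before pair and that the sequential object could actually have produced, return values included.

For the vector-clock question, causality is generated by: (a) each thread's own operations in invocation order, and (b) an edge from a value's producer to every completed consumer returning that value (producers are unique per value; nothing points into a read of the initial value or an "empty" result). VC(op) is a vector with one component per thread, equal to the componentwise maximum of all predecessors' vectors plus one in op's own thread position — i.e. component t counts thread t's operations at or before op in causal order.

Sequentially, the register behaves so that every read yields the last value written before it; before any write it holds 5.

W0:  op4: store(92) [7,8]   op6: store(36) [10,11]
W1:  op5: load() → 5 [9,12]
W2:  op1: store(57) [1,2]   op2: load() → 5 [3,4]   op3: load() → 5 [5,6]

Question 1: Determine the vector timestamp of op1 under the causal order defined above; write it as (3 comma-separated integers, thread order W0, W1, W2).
invoked at 1, op1 has no predecessors; its own W2 bump gives (0, 0, 1)
invoked at 9, op5 has no predecessors; its own W1 bump gives (0, 1, 0)
invoked at 7, op4 has no predecessors; its own W0 bump gives (1, 0, 0)
invoked at 3, op2 merges VC(op1)=(0, 0, 1) and bumps W2's slot → (0, 0, 2)
invoked at 10, op6 merges VC(op4)=(1, 0, 0) and bumps W0's slot → (2, 0, 0)
invoked at 5, op3 merges VC(op2)=(0, 0, 2) and bumps W2's slot → (0, 0, 3)
target: VC(op1) = (0, 0, 1)

(0, 0, 1)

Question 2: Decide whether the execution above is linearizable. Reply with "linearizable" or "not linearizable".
prefix check: 1..3 passes, 1..4 fails once op2's time-4 response joins
exactly one order of the 2 completed ops respects real time; the register replay fails
sample order op1, op2 stalls at step 2 — op2 load() → 5 has no legal effect

not linearizable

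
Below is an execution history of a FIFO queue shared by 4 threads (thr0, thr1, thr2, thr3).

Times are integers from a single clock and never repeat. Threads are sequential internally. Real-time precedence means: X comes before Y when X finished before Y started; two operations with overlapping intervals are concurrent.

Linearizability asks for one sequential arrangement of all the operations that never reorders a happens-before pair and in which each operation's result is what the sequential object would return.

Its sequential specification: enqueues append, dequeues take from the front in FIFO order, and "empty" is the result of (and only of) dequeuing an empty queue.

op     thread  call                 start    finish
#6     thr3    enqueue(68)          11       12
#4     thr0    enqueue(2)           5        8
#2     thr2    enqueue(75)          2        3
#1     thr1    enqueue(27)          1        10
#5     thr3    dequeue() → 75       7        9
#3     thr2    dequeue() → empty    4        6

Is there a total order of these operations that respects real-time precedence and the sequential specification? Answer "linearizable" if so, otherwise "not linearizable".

not linearizable

events 1..5 are fine; event 6 — the response of #3 at time 6 — makes the prefix non-linearizable
exactly one order of the 2 completed ops respects real time; the FIFO queue replay fails
every completion of the 2 pending operations (#1, #4) was checked; none linearizes
take #2, #3 (pending dropped): step 2 already fails, because #3 dequeue() → empty cannot occur there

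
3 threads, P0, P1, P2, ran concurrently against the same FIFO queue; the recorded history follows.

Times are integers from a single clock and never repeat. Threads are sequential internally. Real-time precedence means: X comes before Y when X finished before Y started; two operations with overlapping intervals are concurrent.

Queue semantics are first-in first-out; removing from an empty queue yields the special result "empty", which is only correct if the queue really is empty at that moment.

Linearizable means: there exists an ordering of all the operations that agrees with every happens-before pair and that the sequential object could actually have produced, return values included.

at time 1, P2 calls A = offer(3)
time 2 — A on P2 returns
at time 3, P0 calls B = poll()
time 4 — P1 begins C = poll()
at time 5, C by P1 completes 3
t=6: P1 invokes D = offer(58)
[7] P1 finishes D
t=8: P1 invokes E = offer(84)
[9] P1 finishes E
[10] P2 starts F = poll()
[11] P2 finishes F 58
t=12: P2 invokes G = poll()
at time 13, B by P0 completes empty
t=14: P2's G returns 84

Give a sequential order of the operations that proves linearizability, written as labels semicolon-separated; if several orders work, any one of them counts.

A; C; B; D; E; F; G

1. A offer(3), leaving queue <3>
2. C poll() → 3, leaving queue <>
3. B poll() → empty, leaving queue <>
4. D offer(58), leaving queue <58>
5. E offer(84), leaving queue <58,84>
6. F poll() → 58, leaving queue <84>
7. G poll() → 84, leaving queue <>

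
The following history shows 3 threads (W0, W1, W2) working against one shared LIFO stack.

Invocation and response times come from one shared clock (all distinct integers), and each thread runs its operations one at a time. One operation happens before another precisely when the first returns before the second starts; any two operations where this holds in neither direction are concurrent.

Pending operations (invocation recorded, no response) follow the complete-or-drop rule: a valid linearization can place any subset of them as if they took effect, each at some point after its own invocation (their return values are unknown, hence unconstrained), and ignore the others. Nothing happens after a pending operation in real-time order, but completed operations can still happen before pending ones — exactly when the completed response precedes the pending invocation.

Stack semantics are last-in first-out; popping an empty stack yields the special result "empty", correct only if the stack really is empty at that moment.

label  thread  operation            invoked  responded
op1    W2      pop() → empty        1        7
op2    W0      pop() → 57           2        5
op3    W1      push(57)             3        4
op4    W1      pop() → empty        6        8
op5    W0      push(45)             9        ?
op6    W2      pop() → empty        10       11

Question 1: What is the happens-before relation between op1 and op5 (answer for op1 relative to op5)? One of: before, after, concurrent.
Answer: before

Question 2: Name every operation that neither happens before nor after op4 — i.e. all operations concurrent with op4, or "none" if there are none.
Answer: op1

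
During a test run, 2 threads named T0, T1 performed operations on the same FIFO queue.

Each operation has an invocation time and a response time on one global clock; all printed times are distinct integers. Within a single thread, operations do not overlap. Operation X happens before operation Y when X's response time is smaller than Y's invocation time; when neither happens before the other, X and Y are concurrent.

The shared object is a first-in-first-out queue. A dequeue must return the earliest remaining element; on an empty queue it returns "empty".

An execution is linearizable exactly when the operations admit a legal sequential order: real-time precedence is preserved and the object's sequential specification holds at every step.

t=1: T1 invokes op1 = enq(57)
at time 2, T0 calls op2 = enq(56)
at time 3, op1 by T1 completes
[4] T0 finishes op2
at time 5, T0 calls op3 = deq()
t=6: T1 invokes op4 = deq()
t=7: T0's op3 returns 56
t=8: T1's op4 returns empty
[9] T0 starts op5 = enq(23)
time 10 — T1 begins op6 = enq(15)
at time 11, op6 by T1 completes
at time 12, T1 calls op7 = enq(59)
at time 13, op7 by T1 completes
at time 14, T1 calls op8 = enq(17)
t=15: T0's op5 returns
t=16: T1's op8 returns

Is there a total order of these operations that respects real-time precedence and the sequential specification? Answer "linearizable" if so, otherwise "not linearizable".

cut after 7 events: linearizable; cut after 8 events (op4 responds, time 8): not linearizable
4 orders of the 4 completed FIFO queue ops respect real time; none is legal
one such order, op1, op2, op3, op4, breaks at step 3 where op3 deq() → 56 is illegal
one such order, op1, op2, op4, op3, breaks at step 3 where op4 deq() → empty is illegal

not linearizable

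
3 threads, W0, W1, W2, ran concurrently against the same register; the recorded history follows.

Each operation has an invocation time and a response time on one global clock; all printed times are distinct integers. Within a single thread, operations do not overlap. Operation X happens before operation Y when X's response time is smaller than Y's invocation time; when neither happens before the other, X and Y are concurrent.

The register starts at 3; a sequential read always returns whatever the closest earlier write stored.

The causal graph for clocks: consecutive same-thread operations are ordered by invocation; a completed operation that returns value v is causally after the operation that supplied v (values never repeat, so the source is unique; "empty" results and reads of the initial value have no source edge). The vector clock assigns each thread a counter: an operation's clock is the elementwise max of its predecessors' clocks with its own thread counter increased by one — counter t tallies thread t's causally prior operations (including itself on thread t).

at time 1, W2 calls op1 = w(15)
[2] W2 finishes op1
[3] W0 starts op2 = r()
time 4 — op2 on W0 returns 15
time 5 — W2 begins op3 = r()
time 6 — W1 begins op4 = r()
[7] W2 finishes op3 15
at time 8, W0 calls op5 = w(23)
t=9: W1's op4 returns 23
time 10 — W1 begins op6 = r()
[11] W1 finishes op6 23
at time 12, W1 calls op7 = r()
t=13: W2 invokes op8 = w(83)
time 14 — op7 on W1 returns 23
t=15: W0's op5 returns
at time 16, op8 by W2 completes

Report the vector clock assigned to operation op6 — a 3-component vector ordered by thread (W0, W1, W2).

invoked at 1, op1 has no predecessors; its own W2 bump gives (0, 0, 1)
merge at op3 (invoked 5): VC(op1)=(0, 0, 1), own-thread bump on W2 → (0, 0, 2)
merge at op2 (invoked 3): VC(op1)=(0, 0, 1), own-thread bump on W0 → (1, 0, 1)
merge at op8 (invoked 13): VC(op3)=(0, 0, 2), own-thread bump on W2 → (0, 0, 3)
merge at op5 (invoked 8): VC(op2)=(1, 0, 1), own-thread bump on W0 → (2, 0, 1)
merge at op4 (invoked 6): VC(op5)=(2, 0, 1), own-thread bump on W1 → (2, 1, 1)
merge at op6 (invoked 10): VC(op4)=(2, 1, 1), VC(op5)=(2, 0, 1), own-thread bump on W1 → (2, 2, 1)
merge at op7 (invoked 12): VC(op5)=(2, 0, 1), VC(op6)=(2, 2, 1), own-thread bump on W1 → (2, 3, 1)
target: VC(op6) = (2, 2, 1)

(2, 2, 1)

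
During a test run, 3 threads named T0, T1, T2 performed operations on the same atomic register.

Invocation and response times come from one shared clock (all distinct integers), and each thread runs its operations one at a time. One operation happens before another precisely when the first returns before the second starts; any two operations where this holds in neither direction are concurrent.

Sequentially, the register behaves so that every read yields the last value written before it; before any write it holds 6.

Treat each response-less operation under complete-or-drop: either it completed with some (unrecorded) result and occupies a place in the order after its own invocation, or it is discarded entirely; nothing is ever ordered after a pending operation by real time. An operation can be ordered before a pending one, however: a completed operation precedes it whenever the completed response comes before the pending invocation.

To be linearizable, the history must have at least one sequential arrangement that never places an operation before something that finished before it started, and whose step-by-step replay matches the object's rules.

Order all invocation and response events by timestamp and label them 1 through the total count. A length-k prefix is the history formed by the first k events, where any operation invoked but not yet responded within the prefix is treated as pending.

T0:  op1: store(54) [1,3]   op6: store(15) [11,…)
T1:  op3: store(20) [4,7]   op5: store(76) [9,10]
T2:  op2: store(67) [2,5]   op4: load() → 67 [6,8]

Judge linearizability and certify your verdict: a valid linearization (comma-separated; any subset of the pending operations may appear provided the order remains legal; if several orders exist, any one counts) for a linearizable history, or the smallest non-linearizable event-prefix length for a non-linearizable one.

linearizable — witness: op1, op2, op4, op3, op5

after step 1 (op1 store(54)): value 54
after step 2 (op2 store(67)): value 67
after step 3 (op4 load() → 67): value 67
after step 4 (op3 store(20)): value 20
after step 5 (op5 store(76)): value 76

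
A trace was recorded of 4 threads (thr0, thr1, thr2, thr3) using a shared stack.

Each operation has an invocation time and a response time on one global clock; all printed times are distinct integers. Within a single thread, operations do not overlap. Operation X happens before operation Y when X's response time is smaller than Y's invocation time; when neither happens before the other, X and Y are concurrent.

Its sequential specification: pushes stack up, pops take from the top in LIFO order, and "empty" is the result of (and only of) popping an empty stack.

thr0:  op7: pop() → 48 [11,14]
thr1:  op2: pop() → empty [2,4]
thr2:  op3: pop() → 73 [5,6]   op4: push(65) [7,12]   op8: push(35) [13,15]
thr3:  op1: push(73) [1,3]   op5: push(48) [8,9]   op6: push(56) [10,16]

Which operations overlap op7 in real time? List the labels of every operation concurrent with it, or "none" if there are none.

op4, op6, op8

overlap test against op7 [11,14]: concurrent iff the interval meets 11..14
op1 [1,3]: before
op2 [2,4]: before
op3 [5,6]: before
op4 [7,12]: concurrent
op5 [8,9]: before
op6 [10,16]: concurrent
op8 [13,15]: concurrent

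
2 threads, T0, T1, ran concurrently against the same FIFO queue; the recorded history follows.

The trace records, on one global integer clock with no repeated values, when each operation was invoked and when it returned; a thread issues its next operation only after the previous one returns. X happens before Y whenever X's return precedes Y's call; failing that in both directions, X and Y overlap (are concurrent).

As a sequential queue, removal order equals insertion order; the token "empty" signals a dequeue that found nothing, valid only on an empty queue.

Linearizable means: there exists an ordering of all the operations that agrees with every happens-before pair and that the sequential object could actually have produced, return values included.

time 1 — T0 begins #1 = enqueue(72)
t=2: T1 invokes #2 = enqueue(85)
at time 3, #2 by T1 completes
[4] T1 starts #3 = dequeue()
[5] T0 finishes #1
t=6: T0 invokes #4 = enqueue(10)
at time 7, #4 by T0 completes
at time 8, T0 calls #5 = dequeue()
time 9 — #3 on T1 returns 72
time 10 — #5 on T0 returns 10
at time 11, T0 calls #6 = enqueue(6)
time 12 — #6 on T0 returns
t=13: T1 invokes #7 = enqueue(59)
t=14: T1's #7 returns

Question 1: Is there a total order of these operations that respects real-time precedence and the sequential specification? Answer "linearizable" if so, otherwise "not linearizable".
not linearizable

already the first 10 events (up to #5's response at time 10) admit no linearization; the first 9 still do
real-time-consistent orders of the 5 completed operations: 7 — all fail the FIFO queue replay
e.g. #1, #2, #3, #4, #5: illegal at step 5, since #5 dequeue() → 10 cannot apply there
e.g. #1, #2, #4, #3, #5: illegal at step 5, since #5 dequeue() → 10 cannot apply there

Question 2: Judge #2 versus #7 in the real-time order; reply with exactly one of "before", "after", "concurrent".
Answer: before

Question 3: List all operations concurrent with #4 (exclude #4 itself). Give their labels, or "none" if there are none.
Answer: #3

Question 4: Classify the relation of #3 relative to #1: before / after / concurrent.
Answer: concurrent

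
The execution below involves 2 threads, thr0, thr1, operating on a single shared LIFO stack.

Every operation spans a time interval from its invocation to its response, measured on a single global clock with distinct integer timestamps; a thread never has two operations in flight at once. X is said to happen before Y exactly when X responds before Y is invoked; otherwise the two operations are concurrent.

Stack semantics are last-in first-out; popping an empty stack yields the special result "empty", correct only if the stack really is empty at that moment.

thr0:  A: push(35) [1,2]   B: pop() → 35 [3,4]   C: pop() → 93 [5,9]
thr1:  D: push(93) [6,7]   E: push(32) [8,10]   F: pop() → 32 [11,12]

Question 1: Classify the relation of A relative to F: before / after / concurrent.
A spans [1,2], F spans [11,12]
resp(A)=2 < inv(F)=11

before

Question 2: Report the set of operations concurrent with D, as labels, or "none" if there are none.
D runs from 6 to 7; window-overlapping ops are concurrent
A [1,2]: before
B [3,4]: before
C [5,9]: concurrent
E [8,10]: after
F [11,12]: after

C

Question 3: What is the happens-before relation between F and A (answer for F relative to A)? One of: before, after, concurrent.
F spans [11,12], A spans [1,2]
resp(A)=2 < inv(F)=11

after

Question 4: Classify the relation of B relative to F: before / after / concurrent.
B spans [3,4], F spans [11,12]
resp(B)=4 < inv(F)=11

before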